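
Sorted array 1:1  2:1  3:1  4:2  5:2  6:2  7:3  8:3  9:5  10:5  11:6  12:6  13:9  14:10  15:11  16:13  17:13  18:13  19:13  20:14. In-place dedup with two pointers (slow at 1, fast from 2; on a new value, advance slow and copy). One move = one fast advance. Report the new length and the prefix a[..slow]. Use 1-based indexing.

slow=1 fast=2: a[fast]=1=a[slow] dup, fast++
slow=1 fast=3: a[fast]=1=a[slow] dup, fast++
slow=1 fast=4: a[fast]=2≠a[slow]=1 write a[2]=2, slow++,fast++
slow=2 fast=5: a[fast]=2=a[slow] dup, fast++
slow=2 fast=6: a[fast]=2=a[slow] dup, fast++
slow=2 fast=7: a[fast]=3≠a[slow]=2 write a[3]=3, slow++,fast++
slow=3 fast=8: a[fast]=3=a[slow] dup, fast++
slow=3 fast=9: a[fast]=5≠a[slow]=3 write a[4]=5, slow++,fast++
slow=4 fast=10: a[fast]=5=a[slow] dup, fast++
slow=4 fast=11: a[fast]=6≠a[slow]=5 write a[5]=6, slow++,fast++
slow=5 fast=12: a[fast]=6=a[slow] dup, fast++
slow=5 fast=13: a[fast]=9≠a[slow]=6 write a[6]=9, slow++,fast++
slow=6 fast=14: a[fast]=10≠a[slow]=9 write a[7]=10, slow++,fast++
slow=7 fast=15: a[fast]=11≠a[slow]=10 write a[8]=11, slow++,fast++
slow=8 fast=16: a[fast]=13≠a[slow]=11 write a[9]=13, slow++,fast++
slow=9 fast=17: a[fast]=13=a[slow] dup, fast++
slow=9 fast=18: a[fast]=13=a[slow] dup, fast++
slow=9 fast=19: a[fast]=13=a[slow] dup, fast++
slow=9 fast=20: a[fast]=14≠a[slow]=13 write a[10]=14, slow++,fast++

length 10; prefix = [1, 2, 3, 5, 6, 9, 10, 11, 13, 14]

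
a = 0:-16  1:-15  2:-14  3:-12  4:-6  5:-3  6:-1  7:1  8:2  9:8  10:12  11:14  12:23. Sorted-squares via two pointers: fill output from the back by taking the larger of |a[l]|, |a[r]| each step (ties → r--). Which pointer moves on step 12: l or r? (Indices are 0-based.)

l=0 r=12: |-16|<=|23| out[12]=529, r--
l=0 r=11: |-16|>|14| out[11]=256, l++
l=1 r=11: |-15|>|14| out[10]=225, l++
l=2 r=11: |-14|<=|14| out[9]=196, r--
l=2 r=10: |-14|>|12| out[8]=196, l++
l=3 r=10: |-12|<=|12| out[7]=144, r--
l=3 r=9: |-12|>|8| out[6]=144, l++
l=4 r=9: |-6|<=|8| out[5]=64, r--
l=4 r=8: |-6|>|2| out[4]=36, l++
l=5 r=8: |-3|>|2| out[3]=9, l++
l=6 r=8: |-1|<=|2| out[2]=4, r--
l=6 r=7: |-1|<=|1| out[1]=1, r--

r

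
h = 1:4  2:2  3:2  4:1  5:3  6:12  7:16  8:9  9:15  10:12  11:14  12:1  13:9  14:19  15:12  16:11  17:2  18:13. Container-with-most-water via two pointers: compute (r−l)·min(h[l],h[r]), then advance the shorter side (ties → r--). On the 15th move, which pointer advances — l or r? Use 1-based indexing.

[1,18] min(4,13)*17=68 best=68 * → l++
[2,18] min(2,13)*16=32 best=68 → l++
[3,18] min(2,13)*15=30 best=68 → l++
[4,18] min(1,13)*14=14 best=68 → l++
[5,18] min(3,13)*13=39 best=68 → l++
[6,18] min(12,13)*12=144 best=144 * → l++
[7,18] min(16,13)*11=143 best=144 → r--
[7,17] min(16,2)*10=20 best=144 → r--
[7,16] min(16,11)*9=99 best=144 → r--
[7,15] min(16,12)*8=96 best=144 → r--
[7,14] min(16,19)*7=112 best=144 → l++
[8,14] min(9,19)*6=54 best=144 → l++
[9,14] min(15,19)*5=75 best=144 → l++
[10,14] min(12,19)*4=48 best=144 → l++
[11,14] min(14,19)*3=42 best=144 → l++

l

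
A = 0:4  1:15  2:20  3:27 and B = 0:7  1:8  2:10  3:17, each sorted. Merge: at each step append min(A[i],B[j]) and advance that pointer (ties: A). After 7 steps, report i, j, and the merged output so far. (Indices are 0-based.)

[i=0,j=0] A[i]=4<=B[j]=7 take 4 → i++
[i=1,j=0] A[i]=15>B[j]=7 take 7 → j++
[i=1,j=1] A[i]=15>B[j]=8 take 8 → j++
[i=1,j=2] A[i]=15>B[j]=10 take 10 → j++
[i=1,j=3] A[i]=15<=B[j]=17 take 15 → i++
[i=2,j=3] A[i]=20>B[j]=17 take 17 → j++
[i=2,j=4] B done, take A[i]=20 → i++

i=3, j=4, merged so far=[4, 7, 8, 10, 15, 17, 20]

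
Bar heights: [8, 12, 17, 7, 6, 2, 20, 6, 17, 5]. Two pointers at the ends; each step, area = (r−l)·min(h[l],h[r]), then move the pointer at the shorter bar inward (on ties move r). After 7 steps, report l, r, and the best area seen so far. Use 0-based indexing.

l=4, r=6, best area=102

l=0 r=9: min(8,5)*9=45 best=45 *, r--
l=0 r=8: min(8,17)*8=64 best=64 *, l++
l=1 r=8: min(12,17)*7=84 best=84 *, l++
l=2 r=8: min(17,17)*6=102 best=102 *, r--
l=2 r=7: min(17,6)*5=30 best=102, r--
l=2 r=6: min(17,20)*4=68 best=102, l++
l=3 r=6: min(7,20)*3=21 best=102, l++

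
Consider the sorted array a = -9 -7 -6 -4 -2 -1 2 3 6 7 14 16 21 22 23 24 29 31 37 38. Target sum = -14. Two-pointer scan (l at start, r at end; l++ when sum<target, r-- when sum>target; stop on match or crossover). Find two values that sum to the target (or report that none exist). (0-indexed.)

no pair

l=0 r=19: -9+38=29 >-14, r--
l=0 r=18: -9+37=28 >-14, r--
l=0 r=17: -9+31=22 >-14, r--
l=0 r=16: -9+29=20 >-14, r--
l=0 r=15: -9+24=15 >-14, r--
l=0 r=14: -9+23=14 >-14, r--
l=0 r=13: -9+22=13 >-14, r--
l=0 r=12: -9+21=12 >-14, r--
l=0 r=11: -9+16=7 >-14, r--
l=0 r=10: -9+14=5 >-14, r--
l=0 r=9: -9+7=-2 >-14, r--
l=0 r=8: -9+6=-3 >-14, r--
l=0 r=7: -9+3=-6 >-14, r--
l=0 r=6: -9+2=-7 >-14, r--
l=0 r=5: -9+-1=-10 >-14, r--
l=0 r=4: -9+-2=-11 >-14, r--
l=0 r=3: -9+-4=-13 >-14, r--
l=0 r=2: -9+-6=-15 <-14, l++
l=1 r=2: -7+-6=-13 >-14, r--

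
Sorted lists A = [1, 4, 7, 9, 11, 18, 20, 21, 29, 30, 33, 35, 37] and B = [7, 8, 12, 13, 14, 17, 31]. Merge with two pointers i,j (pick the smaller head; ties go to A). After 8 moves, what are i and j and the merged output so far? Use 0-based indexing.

i=5, j=3, merged so far=[1, 4, 7, 7, 8, 9, 11, 12]

i=0 j=0: A[i]=1<=B[j]=7 take 1, i++
i=1 j=0: A[i]=4<=B[j]=7 take 4, i++
i=2 j=0: A[i]=7<=B[j]=7 take 7, i++
i=3 j=0: A[i]=9>B[j]=7 take 7, j++
i=3 j=1: A[i]=9>B[j]=8 take 8, j++
i=3 j=2: A[i]=9<=B[j]=12 take 9, i++
i=4 j=2: A[i]=11<=B[j]=12 take 11, i++
i=5 j=2: A[i]=18>B[j]=12 take 12, j++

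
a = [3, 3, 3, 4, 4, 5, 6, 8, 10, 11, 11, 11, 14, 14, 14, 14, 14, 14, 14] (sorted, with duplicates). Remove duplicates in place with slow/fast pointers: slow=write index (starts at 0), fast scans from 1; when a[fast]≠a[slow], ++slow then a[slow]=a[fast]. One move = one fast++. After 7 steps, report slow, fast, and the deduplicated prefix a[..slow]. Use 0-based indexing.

(s=0,f=1) a[fast]=3=a[slow] dup → fast++
(s=0,f=2) a[fast]=3=a[slow] dup → fast++
(s=0,f=3) a[fast]=4≠a[slow]=3 write a[1]=4 → slow++,fast++
(s=1,f=4) a[fast]=4=a[slow] dup → fast++
(s=1,f=5) a[fast]=5≠a[slow]=4 write a[2]=5 → slow++,fast++
(s=2,f=6) a[fast]=6≠a[slow]=5 write a[3]=6 → slow++,fast++
(s=3,f=7) a[fast]=8≠a[slow]=6 write a[4]=8 → slow++,fast++

slow=4, fast=8, prefix=[3, 4, 5, 6, 8]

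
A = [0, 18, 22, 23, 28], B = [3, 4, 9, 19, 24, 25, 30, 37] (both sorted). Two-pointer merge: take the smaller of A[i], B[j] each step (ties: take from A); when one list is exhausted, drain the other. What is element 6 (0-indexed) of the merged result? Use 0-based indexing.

i=0 j=0: A[i]=0<=B[j]=3 take 0, i++
i=1 j=0: A[i]=18>B[j]=3 take 3, j++
i=1 j=1: A[i]=18>B[j]=4 take 4, j++
i=1 j=2: A[i]=18>B[j]=9 take 9, j++
i=1 j=3: A[i]=18<=B[j]=19 take 18, i++
i=2 j=3: A[i]=22>B[j]=19 take 19, j++
i=2 j=4: A[i]=22<=B[j]=24 take 22, i++
i=3 j=4: A[i]=23<=B[j]=24 take 23, i++
i=4 j=4: A[i]=28>B[j]=24 take 24, j++
i=4 j=5: A[i]=28>B[j]=25 take 25, j++
i=4 j=6: A[i]=28<=B[j]=30 take 28, i++
i=5 j=6: A done, take B[j]=30, j++
i=5 j=7: A done, take B[j]=37, j++

merged[6] = 22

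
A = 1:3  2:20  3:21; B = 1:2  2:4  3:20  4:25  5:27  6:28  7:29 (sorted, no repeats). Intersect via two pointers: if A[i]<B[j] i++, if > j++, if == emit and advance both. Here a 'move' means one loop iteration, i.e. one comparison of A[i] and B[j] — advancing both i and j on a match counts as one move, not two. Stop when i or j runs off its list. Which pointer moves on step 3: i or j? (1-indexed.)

j

[i=1,j=1] 3>2 → j++
[i=1,j=2] 3<4 → i++
[i=2,j=2] 20>4 → j++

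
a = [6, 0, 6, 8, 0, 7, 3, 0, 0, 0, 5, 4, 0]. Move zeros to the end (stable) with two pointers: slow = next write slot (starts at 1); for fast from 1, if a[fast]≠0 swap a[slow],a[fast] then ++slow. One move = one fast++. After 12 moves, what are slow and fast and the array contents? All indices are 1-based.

slow=8, fast=13, a=[6, 6, 8, 7, 3, 5, 4, 0, 0, 0, 0, 0, 0]

slow=1 fast=1: a[fast]=6≠0 swap→a[1]=6, slow++,fast++
slow=2 fast=2: a[fast]=0, fast++
slow=2 fast=3: a[fast]=6≠0 swap→a[2]=6, slow++,fast++
slow=3 fast=4: a[fast]=8≠0 swap→a[3]=8, slow++,fast++
slow=4 fast=5: a[fast]=0, fast++
slow=4 fast=6: a[fast]=7≠0 swap→a[4]=7, slow++,fast++
slow=5 fast=7: a[fast]=3≠0 swap→a[5]=3, slow++,fast++
slow=6 fast=8: a[fast]=0, fast++
slow=6 fast=9: a[fast]=0, fast++
slow=6 fast=10: a[fast]=0, fast++
slow=6 fast=11: a[fast]=5≠0 swap→a[6]=5, slow++,fast++
slow=7 fast=12: a[fast]=4≠0 swap→a[7]=4, slow++,fast++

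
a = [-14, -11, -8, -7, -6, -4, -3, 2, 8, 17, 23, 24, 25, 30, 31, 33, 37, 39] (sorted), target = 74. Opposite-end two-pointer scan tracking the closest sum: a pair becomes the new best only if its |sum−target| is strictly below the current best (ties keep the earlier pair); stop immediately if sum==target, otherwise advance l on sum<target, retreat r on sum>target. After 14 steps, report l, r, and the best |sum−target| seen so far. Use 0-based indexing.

[0,17] -14+39=25 d=49 * → l++
[1,17] -11+39=28 d=46 * → l++
[2,17] -8+39=31 d=43 * → l++
[3,17] -7+39=32 d=42 * → l++
[4,17] -6+39=33 d=41 * → l++
[5,17] -4+39=35 d=39 * → l++
[6,17] -3+39=36 d=38 * → l++
[7,17] 2+39=41 d=33 * → l++
[8,17] 8+39=47 d=27 * → l++
[9,17] 17+39=56 d=18 * → l++
[10,17] 23+39=62 d=12 * → l++
[11,17] 24+39=63 d=11 * → l++
[12,17] 25+39=64 d=10 * → l++
[13,17] 30+39=69 d=5 * → l++

l=14, r=17, best |Δ|=5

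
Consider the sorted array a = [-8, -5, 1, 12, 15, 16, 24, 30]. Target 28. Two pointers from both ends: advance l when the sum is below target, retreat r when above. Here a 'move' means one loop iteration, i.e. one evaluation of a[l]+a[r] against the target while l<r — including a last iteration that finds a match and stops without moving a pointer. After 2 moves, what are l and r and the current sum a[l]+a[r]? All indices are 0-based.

l=0 r=7: -8+30=22 <28, l++
l=1 r=7: -5+30=25 <28, l++

l=2, r=7, sum=31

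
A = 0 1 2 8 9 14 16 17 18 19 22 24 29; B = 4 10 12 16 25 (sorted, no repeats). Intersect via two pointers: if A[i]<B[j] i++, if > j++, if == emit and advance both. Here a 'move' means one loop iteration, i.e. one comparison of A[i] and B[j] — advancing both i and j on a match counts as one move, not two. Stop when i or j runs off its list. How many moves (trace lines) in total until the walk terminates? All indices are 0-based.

i=0 j=0: 0<4, i++
i=1 j=0: 1<4, i++
i=2 j=0: 2<4, i++
i=3 j=0: 8>4, j++
i=3 j=1: 8<10, i++
i=4 j=1: 9<10, i++
i=5 j=1: 14>10, j++
i=5 j=2: 14>12, j++
i=5 j=3: 14<16, i++
i=6 j=3: 16==16 emit, i++,j++
i=7 j=4: 17<25, i++
i=8 j=4: 18<25, i++
i=9 j=4: 19<25, i++
i=10 j=4: 22<25, i++
i=11 j=4: 24<25, i++
i=12 j=4: 29>25, j++

16 moves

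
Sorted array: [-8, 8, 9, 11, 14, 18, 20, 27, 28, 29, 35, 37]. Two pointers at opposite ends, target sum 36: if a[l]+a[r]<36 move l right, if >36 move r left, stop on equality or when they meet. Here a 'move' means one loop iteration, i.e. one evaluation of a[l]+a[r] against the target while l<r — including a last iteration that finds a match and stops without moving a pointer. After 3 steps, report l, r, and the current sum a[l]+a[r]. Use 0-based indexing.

l=1, r=9, sum=37

[0,11] -8+37=29 <36 → l++
[1,11] 8+37=45 >36 → r--
[1,10] 8+35=43 >36 → r--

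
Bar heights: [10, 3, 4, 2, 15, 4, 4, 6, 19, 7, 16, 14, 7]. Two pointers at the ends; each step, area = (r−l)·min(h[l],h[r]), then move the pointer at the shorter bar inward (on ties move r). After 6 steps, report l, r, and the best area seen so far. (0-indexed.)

[0,12] min(10,7)*12=84 best=84 * → r--
[0,11] min(10,14)*11=110 best=110 * → l++
[1,11] min(3,14)*10=30 best=110 → l++
[2,11] min(4,14)*9=36 best=110 → l++
[3,11] min(2,14)*8=16 best=110 → l++
[4,11] min(15,14)*7=98 best=110 → r--

l=4, r=10, best area=110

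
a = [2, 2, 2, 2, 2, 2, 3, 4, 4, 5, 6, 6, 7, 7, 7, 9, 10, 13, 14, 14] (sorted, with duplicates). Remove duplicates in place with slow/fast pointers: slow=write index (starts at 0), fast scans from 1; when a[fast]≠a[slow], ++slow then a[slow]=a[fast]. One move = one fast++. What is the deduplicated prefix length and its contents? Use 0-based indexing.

length 10; prefix = [2, 3, 4, 5, 6, 7, 9, 10, 13, 14]

(s=0,f=1) a[fast]=2=a[slow] dup → fast++
(s=0,f=2) a[fast]=2=a[slow] dup → fast++
(s=0,f=3) a[fast]=2=a[slow] dup → fast++
(s=0,f=4) a[fast]=2=a[slow] dup → fast++
(s=0,f=5) a[fast]=2=a[slow] dup → fast++
(s=0,f=6) a[fast]=3≠a[slow]=2 write a[1]=3 → slow++,fast++
(s=1,f=7) a[fast]=4≠a[slow]=3 write a[2]=4 → slow++,fast++
(s=2,f=8) a[fast]=4=a[slow] dup → fast++
(s=2,f=9) a[fast]=5≠a[slow]=4 write a[3]=5 → slow++,fast++
(s=3,f=10) a[fast]=6≠a[slow]=5 write a[4]=6 → slow++,fast++
(s=4,f=11) a[fast]=6=a[slow] dup → fast++
(s=4,f=12) a[fast]=7≠a[slow]=6 write a[5]=7 → slow++,fast++
(s=5,f=13) a[fast]=7=a[slow] dup → fast++
(s=5,f=14) a[fast]=7=a[slow] dup → fast++
(s=5,f=15) a[fast]=9≠a[slow]=7 write a[6]=9 → slow++,fast++
(s=6,f=16) a[fast]=10≠a[slow]=9 write a[7]=10 → slow++,fast++
(s=7,f=17) a[fast]=13≠a[slow]=10 write a[8]=13 → slow++,fast++
(s=8,f=18) a[fast]=14≠a[slow]=13 write a[9]=14 → slow++,fast++
(s=9,f=19) a[fast]=14=a[slow] dup → fast++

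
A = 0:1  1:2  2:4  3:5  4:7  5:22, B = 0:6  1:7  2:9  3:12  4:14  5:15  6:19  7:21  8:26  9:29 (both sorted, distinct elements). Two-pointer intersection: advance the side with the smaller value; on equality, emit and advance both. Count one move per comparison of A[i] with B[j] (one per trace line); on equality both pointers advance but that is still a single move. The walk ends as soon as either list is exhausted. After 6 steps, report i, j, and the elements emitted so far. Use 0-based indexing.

i=0 j=0: 1<6, i++
i=1 j=0: 2<6, i++
i=2 j=0: 4<6, i++
i=3 j=0: 5<6, i++
i=4 j=0: 7>6, j++
i=4 j=1: 7==7 emit, i++,j++

i=5, j=2, emitted=[7]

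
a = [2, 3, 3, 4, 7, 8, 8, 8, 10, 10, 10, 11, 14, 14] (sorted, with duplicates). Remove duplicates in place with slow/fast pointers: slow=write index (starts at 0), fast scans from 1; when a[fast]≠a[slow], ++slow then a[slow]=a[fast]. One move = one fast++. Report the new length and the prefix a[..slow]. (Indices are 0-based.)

length 8; prefix = [2, 3, 4, 7, 8, 10, 11, 14]

slow=0 fast=1: a[fast]=3≠a[slow]=2 write a[1]=3, slow++,fast++
slow=1 fast=2: a[fast]=3=a[slow] dup, fast++
slow=1 fast=3: a[fast]=4≠a[slow]=3 write a[2]=4, slow++,fast++
slow=2 fast=4: a[fast]=7≠a[slow]=4 write a[3]=7, slow++,fast++
slow=3 fast=5: a[fast]=8≠a[slow]=7 write a[4]=8, slow++,fast++
slow=4 fast=6: a[fast]=8=a[slow] dup, fast++
slow=4 fast=7: a[fast]=8=a[slow] dup, fast++
slow=4 fast=8: a[fast]=10≠a[slow]=8 write a[5]=10, slow++,fast++
slow=5 fast=9: a[fast]=10=a[slow] dup, fast++
slow=5 fast=10: a[fast]=10=a[slow] dup, fast++
slow=5 fast=11: a[fast]=11≠a[slow]=10 write a[6]=11, slow++,fast++
slow=6 fast=12: a[fast]=14≠a[slow]=11 write a[7]=14, slow++,fast++
slow=7 fast=13: a[fast]=14=a[slow] dup, fast++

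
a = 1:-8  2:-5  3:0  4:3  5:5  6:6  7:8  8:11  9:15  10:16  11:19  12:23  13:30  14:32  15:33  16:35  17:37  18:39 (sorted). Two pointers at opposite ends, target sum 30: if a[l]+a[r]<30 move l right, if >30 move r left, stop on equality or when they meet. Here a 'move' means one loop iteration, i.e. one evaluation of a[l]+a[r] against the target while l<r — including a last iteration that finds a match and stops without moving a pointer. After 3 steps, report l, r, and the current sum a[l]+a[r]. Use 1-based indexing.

l=2, r=16, sum=30

l=1 r=18: -8+39=31 >30, r--
l=1 r=17: -8+37=29 <30, l++
l=2 r=17: -5+37=32 >30, r--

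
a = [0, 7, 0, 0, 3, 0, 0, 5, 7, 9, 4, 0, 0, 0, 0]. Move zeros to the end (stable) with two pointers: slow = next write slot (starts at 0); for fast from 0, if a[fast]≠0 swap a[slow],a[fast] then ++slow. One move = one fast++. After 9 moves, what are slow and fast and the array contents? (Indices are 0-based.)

slow=4, fast=9, a=[7, 3, 5, 7, 0, 0, 0, 0, 0, 9, 4, 0, 0, 0, 0]

(s=0,f=0) a[fast]=0 → fast++
(s=0,f=1) a[fast]=7≠0 swap→a[0]=7 → slow++,fast++
(s=1,f=2) a[fast]=0 → fast++
(s=1,f=3) a[fast]=0 → fast++
(s=1,f=4) a[fast]=3≠0 swap→a[1]=3 → slow++,fast++
(s=2,f=5) a[fast]=0 → fast++
(s=2,f=6) a[fast]=0 → fast++
(s=2,f=7) a[fast]=5≠0 swap→a[2]=5 → slow++,fast++
(s=3,f=8) a[fast]=7≠0 swap→a[3]=7 → slow++,fast++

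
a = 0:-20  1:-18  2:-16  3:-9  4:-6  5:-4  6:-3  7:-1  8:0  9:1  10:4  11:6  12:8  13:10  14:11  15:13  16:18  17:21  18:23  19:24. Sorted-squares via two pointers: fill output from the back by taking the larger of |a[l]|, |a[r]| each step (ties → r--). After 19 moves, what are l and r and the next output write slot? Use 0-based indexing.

l=0 r=19: |-20|<=|24| out[19]=576, r--
l=0 r=18: |-20|<=|23| out[18]=529, r--
l=0 r=17: |-20|<=|21| out[17]=441, r--
l=0 r=16: |-20|>|18| out[16]=400, l++
l=1 r=16: |-18|<=|18| out[15]=324, r--
l=1 r=15: |-18|>|13| out[14]=324, l++
l=2 r=15: |-16|>|13| out[13]=256, l++
l=3 r=15: |-9|<=|13| out[12]=169, r--
l=3 r=14: |-9|<=|11| out[11]=121, r--
l=3 r=13: |-9|<=|10| out[10]=100, r--
l=3 r=12: |-9|>|8| out[9]=81, l++
l=4 r=12: |-6|<=|8| out[8]=64, r--
l=4 r=11: |-6|<=|6| out[7]=36, r--
l=4 r=10: |-6|>|4| out[6]=36, l++
l=5 r=10: |-4|<=|4| out[5]=16, r--
l=5 r=9: |-4|>|1| out[4]=16, l++
l=6 r=9: |-3|>|1| out[3]=9, l++
l=7 r=9: |-1|<=|1| out[2]=1, r--
l=7 r=8: |-1|>|0| out[1]=1, l++

l=8, r=8, next write slot=0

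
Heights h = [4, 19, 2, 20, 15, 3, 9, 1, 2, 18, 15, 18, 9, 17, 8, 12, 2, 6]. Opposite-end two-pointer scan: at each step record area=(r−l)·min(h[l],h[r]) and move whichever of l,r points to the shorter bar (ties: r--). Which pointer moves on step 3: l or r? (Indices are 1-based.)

r

l=1 r=18: min(4,6)*17=68 best=68 *, l++
l=2 r=18: min(19,6)*16=96 best=96 *, r--
l=2 r=17: min(19,2)*15=30 best=96, r--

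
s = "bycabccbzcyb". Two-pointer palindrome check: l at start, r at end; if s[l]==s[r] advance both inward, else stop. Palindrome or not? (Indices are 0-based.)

not a palindrome (mismatch at 3,8)

[0,11] 'b'=='b' → l++,r--
[1,10] 'y'=='y' → l++,r--
[2,9] 'c'=='c' → l++,r--
[3,8] 'a'!='z' → stop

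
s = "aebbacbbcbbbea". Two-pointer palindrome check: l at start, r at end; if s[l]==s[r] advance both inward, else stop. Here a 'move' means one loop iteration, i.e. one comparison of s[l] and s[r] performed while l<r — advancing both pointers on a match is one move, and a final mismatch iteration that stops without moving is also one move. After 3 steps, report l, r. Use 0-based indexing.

[0,13] 'a'=='a' → l++,r--
[1,12] 'e'=='e' → l++,r--
[2,11] 'b'=='b' → l++,r--

l=3, r=10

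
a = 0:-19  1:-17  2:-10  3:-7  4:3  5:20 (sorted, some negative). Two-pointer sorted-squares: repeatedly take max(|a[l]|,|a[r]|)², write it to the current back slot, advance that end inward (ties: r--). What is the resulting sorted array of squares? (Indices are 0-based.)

[0,5] |-19|<=|20| out[5]=400 → r--
[0,4] |-19|>|3| out[4]=361 → l++
[1,4] |-17|>|3| out[3]=289 → l++
[2,4] |-10|>|3| out[2]=100 → l++
[3,4] |-7|>|3| out[1]=49 → l++
[4,4] |3|<=|3| out[0]=9 → r--

[9, 49, 100, 289, 361, 400]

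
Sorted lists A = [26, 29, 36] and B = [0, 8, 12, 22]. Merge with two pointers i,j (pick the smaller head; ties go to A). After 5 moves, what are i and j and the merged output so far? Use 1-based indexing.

i=2, j=5, merged so far=[0, 8, 12, 22, 26]

[i=1,j=1] A[i]=26>B[j]=0 take 0 → j++
[i=1,j=2] A[i]=26>B[j]=8 take 8 → j++
[i=1,j=3] A[i]=26>B[j]=12 take 12 → j++
[i=1,j=4] A[i]=26>B[j]=22 take 22 → j++
[i=1,j=5] B done, take A[i]=26 → i++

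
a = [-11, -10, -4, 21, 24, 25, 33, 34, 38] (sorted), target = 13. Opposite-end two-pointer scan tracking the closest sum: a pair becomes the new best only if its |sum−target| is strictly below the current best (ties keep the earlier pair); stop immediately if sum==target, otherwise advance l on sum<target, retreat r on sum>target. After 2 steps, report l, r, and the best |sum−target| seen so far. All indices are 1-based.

[1,9] -11+38=27 d=14 * → r--
[1,8] -11+34=23 d=10 * → r--

l=1, r=7, best |Δ|=10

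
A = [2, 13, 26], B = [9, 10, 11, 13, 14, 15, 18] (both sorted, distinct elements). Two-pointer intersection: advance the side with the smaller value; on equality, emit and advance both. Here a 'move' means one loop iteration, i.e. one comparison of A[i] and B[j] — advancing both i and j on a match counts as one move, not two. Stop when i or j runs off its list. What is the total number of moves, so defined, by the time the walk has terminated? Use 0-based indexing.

8 moves

[i=0,j=0] 2<9 → i++
[i=1,j=0] 13>9 → j++
[i=1,j=1] 13>10 → j++
[i=1,j=2] 13>11 → j++
[i=1,j=3] 13==13 emit → i++,j++
[i=2,j=4] 26>14 → j++
[i=2,j=5] 26>15 → j++
[i=2,j=6] 26>18 → j++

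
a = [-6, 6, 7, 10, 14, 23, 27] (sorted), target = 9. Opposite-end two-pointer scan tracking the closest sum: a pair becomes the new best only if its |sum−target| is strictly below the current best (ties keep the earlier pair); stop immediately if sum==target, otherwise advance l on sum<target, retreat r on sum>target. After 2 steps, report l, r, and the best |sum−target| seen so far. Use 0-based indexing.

l=0 r=6: -6+27=21 d=12 *, r--
l=0 r=5: -6+23=17 d=8 *, r--

l=0, r=4, best |Δ|=8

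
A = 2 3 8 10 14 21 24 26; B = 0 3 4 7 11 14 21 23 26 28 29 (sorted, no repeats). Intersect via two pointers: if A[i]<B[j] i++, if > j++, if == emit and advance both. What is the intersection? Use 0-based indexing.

[i=0,j=0] 2>0 → j++
[i=0,j=1] 2<3 → i++
[i=1,j=1] 3==3 emit → i++,j++
[i=2,j=2] 8>4 → j++
[i=2,j=3] 8>7 → j++
[i=2,j=4] 8<11 → i++
[i=3,j=4] 10<11 → i++
[i=4,j=4] 14>11 → j++
[i=4,j=5] 14==14 emit → i++,j++
[i=5,j=6] 21==21 emit → i++,j++
[i=6,j=7] 24>23 → j++
[i=6,j=8] 24<26 → i++
[i=7,j=8] 26==26 emit → i++,j++

intersection = [3, 14, 21, 26]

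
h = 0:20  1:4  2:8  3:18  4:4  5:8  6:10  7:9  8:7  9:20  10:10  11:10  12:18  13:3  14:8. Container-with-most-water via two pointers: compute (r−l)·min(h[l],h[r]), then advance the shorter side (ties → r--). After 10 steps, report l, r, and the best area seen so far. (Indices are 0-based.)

l=0, r=4, best area=216

[0,14] min(20,8)*14=112 best=112 * → r--
[0,13] min(20,3)*13=39 best=112 → r--
[0,12] min(20,18)*12=216 best=216 * → r--
[0,11] min(20,10)*11=110 best=216 → r--
[0,10] min(20,10)*10=100 best=216 → r--
[0,9] min(20,20)*9=180 best=216 → r--
[0,8] min(20,7)*8=56 best=216 → r--
[0,7] min(20,9)*7=63 best=216 → r--
[0,6] min(20,10)*6=60 best=216 → r--
[0,5] min(20,8)*5=40 best=216 → r--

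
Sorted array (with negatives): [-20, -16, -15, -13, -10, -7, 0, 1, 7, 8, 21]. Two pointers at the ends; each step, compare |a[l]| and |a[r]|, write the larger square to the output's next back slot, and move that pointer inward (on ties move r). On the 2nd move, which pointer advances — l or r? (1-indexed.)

l

[1,11] |-20|<=|21| out[11]=441 → r--
[1,10] |-20|>|8| out[10]=400 → l++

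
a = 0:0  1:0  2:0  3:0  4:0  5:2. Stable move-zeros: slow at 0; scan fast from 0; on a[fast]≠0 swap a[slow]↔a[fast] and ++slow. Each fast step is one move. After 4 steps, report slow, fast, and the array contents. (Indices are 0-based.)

(s=0,f=0) a[fast]=0 → fast++
(s=0,f=1) a[fast]=0 → fast++
(s=0,f=2) a[fast]=0 → fast++
(s=0,f=3) a[fast]=0 → fast++

slow=0, fast=4, a=[0, 0, 0, 0, 0, 2]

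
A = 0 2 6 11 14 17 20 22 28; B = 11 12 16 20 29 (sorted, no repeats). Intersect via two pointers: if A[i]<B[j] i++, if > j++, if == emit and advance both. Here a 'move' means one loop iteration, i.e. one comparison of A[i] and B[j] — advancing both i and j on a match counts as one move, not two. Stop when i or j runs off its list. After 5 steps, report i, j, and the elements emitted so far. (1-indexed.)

i=5, j=3, emitted=[11]

[i=1,j=1] 0<11 → i++
[i=2,j=1] 2<11 → i++
[i=3,j=1] 6<11 → i++
[i=4,j=1] 11==11 emit → i++,j++
[i=5,j=2] 14>12 → j++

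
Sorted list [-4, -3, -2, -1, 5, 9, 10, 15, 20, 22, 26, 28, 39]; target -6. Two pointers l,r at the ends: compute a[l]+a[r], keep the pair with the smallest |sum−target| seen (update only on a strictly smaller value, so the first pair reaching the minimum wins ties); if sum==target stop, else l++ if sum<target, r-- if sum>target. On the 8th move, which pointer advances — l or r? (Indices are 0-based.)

l=0 r=12: -4+39=35 d=41 *, r--
l=0 r=11: -4+28=24 d=30 *, r--
l=0 r=10: -4+26=22 d=28 *, r--
l=0 r=9: -4+22=18 d=24 *, r--
l=0 r=8: -4+20=16 d=22 *, r--
l=0 r=7: -4+15=11 d=17 *, r--
l=0 r=6: -4+10=6 d=12 *, r--
l=0 r=5: -4+9=5 d=11 *, r--

r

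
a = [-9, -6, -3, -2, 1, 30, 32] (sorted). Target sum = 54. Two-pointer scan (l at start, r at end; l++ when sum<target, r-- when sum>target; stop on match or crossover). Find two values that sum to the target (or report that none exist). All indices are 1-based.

no pair

[1,7] -9+32=23 <54 → l++
[2,7] -6+32=26 <54 → l++
[3,7] -3+32=29 <54 → l++
[4,7] -2+32=30 <54 → l++
[5,7] 1+32=33 <54 → l++
[6,7] 30+32=62 >54 → r--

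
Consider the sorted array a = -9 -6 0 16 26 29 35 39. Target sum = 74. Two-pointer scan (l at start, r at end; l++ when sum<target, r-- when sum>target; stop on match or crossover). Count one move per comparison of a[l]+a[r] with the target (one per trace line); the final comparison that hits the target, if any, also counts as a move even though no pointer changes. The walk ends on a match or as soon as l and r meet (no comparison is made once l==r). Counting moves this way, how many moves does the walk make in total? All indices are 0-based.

7 moves

l=0 r=7: -9+39=30 <74, l++
l=1 r=7: -6+39=33 <74, l++
l=2 r=7: 0+39=39 <74, l++
l=3 r=7: 16+39=55 <74, l++
l=4 r=7: 26+39=65 <74, l++
l=5 r=7: 29+39=68 <74, l++
l=6 r=7: 35+39=74, found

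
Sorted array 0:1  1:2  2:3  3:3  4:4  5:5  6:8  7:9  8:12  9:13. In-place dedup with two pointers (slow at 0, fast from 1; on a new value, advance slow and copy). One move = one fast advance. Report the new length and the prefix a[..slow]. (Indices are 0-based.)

length 9; prefix = [1, 2, 3, 4, 5, 8, 9, 12, 13]

slow=0 fast=1: a[fast]=2≠a[slow]=1 write a[1]=2, slow++,fast++
slow=1 fast=2: a[fast]=3≠a[slow]=2 write a[2]=3, slow++,fast++
slow=2 fast=3: a[fast]=3=a[slow] dup, fast++
slow=2 fast=4: a[fast]=4≠a[slow]=3 write a[3]=4, slow++,fast++
slow=3 fast=5: a[fast]=5≠a[slow]=4 write a[4]=5, slow++,fast++
slow=4 fast=6: a[fast]=8≠a[slow]=5 write a[5]=8, slow++,fast++
slow=5 fast=7: a[fast]=9≠a[slow]=8 write a[6]=9, slow++,fast++
slow=6 fast=8: a[fast]=12≠a[slow]=9 write a[7]=12, slow++,fast++
slow=7 fast=9: a[fast]=13≠a[slow]=12 write a[8]=13, slow++,fast++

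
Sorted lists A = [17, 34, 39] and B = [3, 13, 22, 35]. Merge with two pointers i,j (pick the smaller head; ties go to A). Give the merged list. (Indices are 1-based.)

i=1 j=1: A[i]=17>B[j]=3 take 3, j++
i=1 j=2: A[i]=17>B[j]=13 take 13, j++
i=1 j=3: A[i]=17<=B[j]=22 take 17, i++
i=2 j=3: A[i]=34>B[j]=22 take 22, j++
i=2 j=4: A[i]=34<=B[j]=35 take 34, i++
i=3 j=4: A[i]=39>B[j]=35 take 35, j++
i=3 j=5: B done, take A[i]=39, i++

[3, 13, 17, 22, 34, 35, 39]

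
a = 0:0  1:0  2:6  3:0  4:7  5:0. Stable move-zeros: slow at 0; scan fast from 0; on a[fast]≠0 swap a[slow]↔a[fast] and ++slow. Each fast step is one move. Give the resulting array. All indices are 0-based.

(s=0,f=0) a[fast]=0 → fast++
(s=0,f=1) a[fast]=0 → fast++
(s=0,f=2) a[fast]=6≠0 swap→a[0]=6 → slow++,fast++
(s=1,f=3) a[fast]=0 → fast++
(s=1,f=4) a[fast]=7≠0 swap→a[1]=7 → slow++,fast++
(s=2,f=5) a[fast]=0 → fast++

[6, 7, 0, 0, 0, 0]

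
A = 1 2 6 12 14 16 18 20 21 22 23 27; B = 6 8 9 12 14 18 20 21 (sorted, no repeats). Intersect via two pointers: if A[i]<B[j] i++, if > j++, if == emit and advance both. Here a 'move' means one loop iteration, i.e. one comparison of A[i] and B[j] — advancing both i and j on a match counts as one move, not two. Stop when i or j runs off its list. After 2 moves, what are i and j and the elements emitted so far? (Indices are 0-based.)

i=0 j=0: 1<6, i++
i=1 j=0: 2<6, i++

i=2, j=0, emitted=[]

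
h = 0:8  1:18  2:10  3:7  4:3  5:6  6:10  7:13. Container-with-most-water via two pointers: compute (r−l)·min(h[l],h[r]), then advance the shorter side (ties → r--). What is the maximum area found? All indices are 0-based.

l=0 r=7: min(8,13)*7=56 best=56 *, l++
l=1 r=7: min(18,13)*6=78 best=78 *, r--
l=1 r=6: min(18,10)*5=50 best=78, r--
l=1 r=5: min(18,6)*4=24 best=78, r--
l=1 r=4: min(18,3)*3=9 best=78, r--
l=1 r=3: min(18,7)*2=14 best=78, r--
l=1 r=2: min(18,10)*1=10 best=78, r--

max area = 78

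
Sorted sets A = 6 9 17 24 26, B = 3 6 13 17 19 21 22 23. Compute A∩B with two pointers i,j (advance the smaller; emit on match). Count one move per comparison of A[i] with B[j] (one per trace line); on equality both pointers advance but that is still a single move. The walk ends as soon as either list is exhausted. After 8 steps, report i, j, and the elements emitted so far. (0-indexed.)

i=3, j=7, emitted=[6, 17]

i=0 j=0: 6>3, j++
i=0 j=1: 6==6 emit, i++,j++
i=1 j=2: 9<13, i++
i=2 j=2: 17>13, j++
i=2 j=3: 17==17 emit, i++,j++
i=3 j=4: 24>19, j++
i=3 j=5: 24>21, j++
i=3 j=6: 24>22, j++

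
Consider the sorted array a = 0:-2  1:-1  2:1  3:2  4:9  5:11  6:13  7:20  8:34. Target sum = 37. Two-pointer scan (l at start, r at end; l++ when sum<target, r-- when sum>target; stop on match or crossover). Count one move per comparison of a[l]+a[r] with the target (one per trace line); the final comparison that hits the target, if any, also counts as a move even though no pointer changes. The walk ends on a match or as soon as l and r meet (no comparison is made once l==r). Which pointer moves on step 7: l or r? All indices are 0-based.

l

[0,8] -2+34=32 <37 → l++
[1,8] -1+34=33 <37 → l++
[2,8] 1+34=35 <37 → l++
[3,8] 2+34=36 <37 → l++
[4,8] 9+34=43 >37 → r--
[4,7] 9+20=29 <37 → l++
[5,7] 11+20=31 <37 → l++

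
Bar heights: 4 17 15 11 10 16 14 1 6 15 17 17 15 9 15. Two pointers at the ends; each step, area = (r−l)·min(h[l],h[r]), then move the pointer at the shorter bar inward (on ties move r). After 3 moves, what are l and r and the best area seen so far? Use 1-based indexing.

[1,15] min(4,15)*14=56 best=56 * → l++
[2,15] min(17,15)*13=195 best=195 * → r--
[2,14] min(17,9)*12=108 best=195 → r--

l=2, r=13, best area=195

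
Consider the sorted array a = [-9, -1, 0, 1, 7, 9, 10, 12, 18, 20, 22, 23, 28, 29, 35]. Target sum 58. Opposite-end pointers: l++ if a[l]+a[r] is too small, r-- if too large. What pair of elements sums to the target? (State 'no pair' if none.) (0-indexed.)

(23, 35)

l=0 r=14: -9+35=26 <58, l++
l=1 r=14: -1+35=34 <58, l++
l=2 r=14: 0+35=35 <58, l++
l=3 r=14: 1+35=36 <58, l++
l=4 r=14: 7+35=42 <58, l++
l=5 r=14: 9+35=44 <58, l++
l=6 r=14: 10+35=45 <58, l++
l=7 r=14: 12+35=47 <58, l++
l=8 r=14: 18+35=53 <58, l++
l=9 r=14: 20+35=55 <58, l++
l=10 r=14: 22+35=57 <58, l++
l=11 r=14: 23+35=58, found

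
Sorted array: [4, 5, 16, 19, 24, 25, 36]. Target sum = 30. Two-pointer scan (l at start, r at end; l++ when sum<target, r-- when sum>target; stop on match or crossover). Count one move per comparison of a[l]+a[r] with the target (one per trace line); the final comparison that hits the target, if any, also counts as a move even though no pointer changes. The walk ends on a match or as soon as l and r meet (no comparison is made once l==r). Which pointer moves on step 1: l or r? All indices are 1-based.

r

l=1 r=7: 4+36=40 >30, r--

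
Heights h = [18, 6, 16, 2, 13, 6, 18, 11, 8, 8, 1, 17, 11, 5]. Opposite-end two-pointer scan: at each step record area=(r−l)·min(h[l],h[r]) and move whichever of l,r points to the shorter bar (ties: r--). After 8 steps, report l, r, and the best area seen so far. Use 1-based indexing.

l=1, r=6, best area=187

l=1 r=14: min(18,5)*13=65 best=65 *, r--
l=1 r=13: min(18,11)*12=132 best=132 *, r--
l=1 r=12: min(18,17)*11=187 best=187 *, r--
l=1 r=11: min(18,1)*10=10 best=187, r--
l=1 r=10: min(18,8)*9=72 best=187, r--
l=1 r=9: min(18,8)*8=64 best=187, r--
l=1 r=8: min(18,11)*7=77 best=187, r--
l=1 r=7: min(18,18)*6=108 best=187, r--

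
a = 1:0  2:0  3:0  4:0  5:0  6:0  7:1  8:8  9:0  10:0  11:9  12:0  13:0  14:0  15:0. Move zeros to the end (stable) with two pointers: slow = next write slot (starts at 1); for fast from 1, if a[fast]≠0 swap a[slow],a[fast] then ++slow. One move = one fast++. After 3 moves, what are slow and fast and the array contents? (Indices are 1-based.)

slow=1, fast=4, a=[0, 0, 0, 0, 0, 0, 1, 8, 0, 0, 9, 0, 0, 0, 0]

(s=1,f=1) a[fast]=0 → fast++
(s=1,f=2) a[fast]=0 → fast++
(s=1,f=3) a[fast]=0 → fast++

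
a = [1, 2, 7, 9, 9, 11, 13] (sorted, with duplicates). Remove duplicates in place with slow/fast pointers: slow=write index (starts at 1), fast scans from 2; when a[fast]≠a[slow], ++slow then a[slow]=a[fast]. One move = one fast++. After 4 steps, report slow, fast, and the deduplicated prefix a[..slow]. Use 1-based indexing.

slow=4, fast=6, prefix=[1, 2, 7, 9]

(s=1,f=2) a[fast]=2≠a[slow]=1 write a[2]=2 → slow++,fast++
(s=2,f=3) a[fast]=7≠a[slow]=2 write a[3]=7 → slow++,fast++
(s=3,f=4) a[fast]=9≠a[slow]=7 write a[4]=9 → slow++,fast++
(s=4,f=5) a[fast]=9=a[slow] dup → fast++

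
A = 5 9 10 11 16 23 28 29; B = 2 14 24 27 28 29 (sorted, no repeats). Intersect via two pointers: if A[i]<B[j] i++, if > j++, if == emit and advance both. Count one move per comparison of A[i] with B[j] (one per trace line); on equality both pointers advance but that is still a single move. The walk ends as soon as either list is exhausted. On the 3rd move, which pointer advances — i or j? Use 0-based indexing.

[i=0,j=0] 5>2 → j++
[i=0,j=1] 5<14 → i++
[i=1,j=1] 9<14 → i++

i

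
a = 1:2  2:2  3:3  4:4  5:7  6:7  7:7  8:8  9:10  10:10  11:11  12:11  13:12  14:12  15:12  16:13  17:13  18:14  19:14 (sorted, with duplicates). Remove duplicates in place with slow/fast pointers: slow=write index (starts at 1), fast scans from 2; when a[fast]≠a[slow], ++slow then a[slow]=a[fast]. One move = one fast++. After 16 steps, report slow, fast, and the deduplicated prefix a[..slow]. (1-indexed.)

(s=1,f=2) a[fast]=2=a[slow] dup → fast++
(s=1,f=3) a[fast]=3≠a[slow]=2 write a[2]=3 → slow++,fast++
(s=2,f=4) a[fast]=4≠a[slow]=3 write a[3]=4 → slow++,fast++
(s=3,f=5) a[fast]=7≠a[slow]=4 write a[4]=7 → slow++,fast++
(s=4,f=6) a[fast]=7=a[slow] dup → fast++
(s=4,f=7) a[fast]=7=a[slow] dup → fast++
(s=4,f=8) a[fast]=8≠a[slow]=7 write a[5]=8 → slow++,fast++
(s=5,f=9) a[fast]=10≠a[slow]=8 write a[6]=10 → slow++,fast++
(s=6,f=10) a[fast]=10=a[slow] dup → fast++
(s=6,f=11) a[fast]=11≠a[slow]=10 write a[7]=11 → slow++,fast++
(s=7,f=12) a[fast]=11=a[slow] dup → fast++
(s=7,f=13) a[fast]=12≠a[slow]=11 write a[8]=12 → slow++,fast++
(s=8,f=14) a[fast]=12=a[slow] dup → fast++
(s=8,f=15) a[fast]=12=a[slow] dup → fast++
(s=8,f=16) a[fast]=13≠a[slow]=12 write a[9]=13 → slow++,fast++
(s=9,f=17) a[fast]=13=a[slow] dup → fast++

slow=9, fast=18, prefix=[2, 3, 4, 7, 8, 10, 11, 12, 13]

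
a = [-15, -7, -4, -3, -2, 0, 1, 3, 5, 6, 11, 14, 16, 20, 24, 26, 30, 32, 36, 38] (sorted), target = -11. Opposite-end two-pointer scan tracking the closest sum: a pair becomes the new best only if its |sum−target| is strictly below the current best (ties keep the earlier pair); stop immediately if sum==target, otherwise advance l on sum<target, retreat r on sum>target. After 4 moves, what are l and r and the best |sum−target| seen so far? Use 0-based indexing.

l=0, r=15, best |Δ|=26

[0,19] -15+38=23 d=34 * → r--
[0,18] -15+36=21 d=32 * → r--
[0,17] -15+32=17 d=28 * → r--
[0,16] -15+30=15 d=26 * → r--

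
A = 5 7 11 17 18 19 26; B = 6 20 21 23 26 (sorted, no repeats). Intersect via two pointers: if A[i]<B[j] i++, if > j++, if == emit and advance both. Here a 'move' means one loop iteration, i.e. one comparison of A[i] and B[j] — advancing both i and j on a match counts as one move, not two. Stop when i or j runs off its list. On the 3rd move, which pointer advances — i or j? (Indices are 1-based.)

i

i=1 j=1: 5<6, i++
i=2 j=1: 7>6, j++
i=2 j=2: 7<20, i++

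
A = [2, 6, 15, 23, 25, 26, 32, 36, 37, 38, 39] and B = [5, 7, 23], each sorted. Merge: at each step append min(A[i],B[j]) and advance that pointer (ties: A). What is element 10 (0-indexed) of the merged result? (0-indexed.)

merged[10] = 36

[i=0,j=0] A[i]=2<=B[j]=5 take 2 → i++
[i=1,j=0] A[i]=6>B[j]=5 take 5 → j++
[i=1,j=1] A[i]=6<=B[j]=7 take 6 → i++
[i=2,j=1] A[i]=15>B[j]=7 take 7 → j++
[i=2,j=2] A[i]=15<=B[j]=23 take 15 → i++
[i=3,j=2] A[i]=23<=B[j]=23 take 23 → i++
[i=4,j=2] A[i]=25>B[j]=23 take 23 → j++
[i=4,j=3] B done, take A[i]=25 → i++
[i=5,j=3] B done, take A[i]=26 → i++
[i=6,j=3] B done, take A[i]=32 → i++
[i=7,j=3] B done, take A[i]=36 → i++
[i=8,j=3] B done, take A[i]=37 → i++
[i=9,j=3] B done, take A[i]=38 → i++
[i=10,j=3] B done, take A[i]=39 → i++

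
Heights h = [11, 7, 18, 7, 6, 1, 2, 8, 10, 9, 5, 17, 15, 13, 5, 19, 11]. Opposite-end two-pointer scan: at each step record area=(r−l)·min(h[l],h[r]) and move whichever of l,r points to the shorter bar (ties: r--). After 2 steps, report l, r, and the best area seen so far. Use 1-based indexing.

l=2, r=16, best area=176

[1,17] min(11,11)*16=176 best=176 * → r--
[1,16] min(11,19)*15=165 best=176 → l++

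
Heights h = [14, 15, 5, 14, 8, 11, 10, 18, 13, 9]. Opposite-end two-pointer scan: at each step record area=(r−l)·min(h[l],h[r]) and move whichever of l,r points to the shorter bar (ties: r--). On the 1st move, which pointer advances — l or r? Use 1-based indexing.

r

l=1 r=10: min(14,9)*9=81 best=81 *, r--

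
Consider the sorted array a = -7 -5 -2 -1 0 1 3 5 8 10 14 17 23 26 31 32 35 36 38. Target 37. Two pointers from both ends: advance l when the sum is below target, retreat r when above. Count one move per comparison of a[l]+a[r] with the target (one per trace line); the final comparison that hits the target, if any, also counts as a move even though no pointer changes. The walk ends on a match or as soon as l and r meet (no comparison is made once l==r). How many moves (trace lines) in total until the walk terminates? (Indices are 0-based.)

4 moves

[0,18] -7+38=31 <37 → l++
[1,18] -5+38=33 <37 → l++
[2,18] -2+38=36 <37 → l++
[3,18] -1+38=37 → found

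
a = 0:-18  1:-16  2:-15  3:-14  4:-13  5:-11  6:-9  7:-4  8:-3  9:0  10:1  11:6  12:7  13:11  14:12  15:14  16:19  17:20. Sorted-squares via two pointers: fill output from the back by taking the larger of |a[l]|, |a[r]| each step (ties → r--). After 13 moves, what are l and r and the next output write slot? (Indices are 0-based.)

l=7, r=11, next write slot=4

[0,17] |-18|<=|20| out[17]=400 → r--
[0,16] |-18|<=|19| out[16]=361 → r--
[0,15] |-18|>|14| out[15]=324 → l++
[1,15] |-16|>|14| out[14]=256 → l++
[2,15] |-15|>|14| out[13]=225 → l++
[3,15] |-14|<=|14| out[12]=196 → r--
[3,14] |-14|>|12| out[11]=196 → l++
[4,14] |-13|>|12| out[10]=169 → l++
[5,14] |-11|<=|12| out[9]=144 → r--
[5,13] |-11|<=|11| out[8]=121 → r--
[5,12] |-11|>|7| out[7]=121 → l++
[6,12] |-9|>|7| out[6]=81 → l++
[7,12] |-4|<=|7| out[5]=49 → r--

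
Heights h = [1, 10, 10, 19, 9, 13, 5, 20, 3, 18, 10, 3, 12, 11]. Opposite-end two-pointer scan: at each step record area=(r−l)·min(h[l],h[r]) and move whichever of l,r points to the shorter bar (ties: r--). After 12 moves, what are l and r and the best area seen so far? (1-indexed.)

[1,14] min(1,11)*13=13 best=13 * → l++
[2,14] min(10,11)*12=120 best=120 * → l++
[3,14] min(10,11)*11=110 best=120 → l++
[4,14] min(19,11)*10=110 best=120 → r--
[4,13] min(19,12)*9=108 best=120 → r--
[4,12] min(19,3)*8=24 best=120 → r--
[4,11] min(19,10)*7=70 best=120 → r--
[4,10] min(19,18)*6=108 best=120 → r--
[4,9] min(19,3)*5=15 best=120 → r--
[4,8] min(19,20)*4=76 best=120 → l++
[5,8] min(9,20)*3=27 best=120 → l++
[6,8] min(13,20)*2=26 best=120 → l++

l=7, r=8, best area=120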